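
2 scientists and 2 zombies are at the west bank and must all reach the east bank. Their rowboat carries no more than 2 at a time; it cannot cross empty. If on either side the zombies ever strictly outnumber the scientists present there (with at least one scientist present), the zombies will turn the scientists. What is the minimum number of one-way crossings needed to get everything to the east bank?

Counting alone: each trip to the east bank takes at most 2 across and each return brings at least 1 back, so after t trips out (and t−1 returns) at most 2t − (t−1) of the 4 are across; that first reaches 4 at t = 3, so at least 5 crossings are needed.
The plan below uses exactly 5 crossings, so it is optimal:
1. 2 zombies → the east bank.  (the west bank: 2S 0Z; the east bank: 0S 2Z)
2. 1 zombie ← the west bank.  (the west bank: 2S 1Z; the east bank: 0S 1Z)
3. 2 scientists → the east bank.  (the west bank: 0S 1Z; the east bank: 2S 1Z)
4. 1 zombie ← the west bank.  (the west bank: 0S 2Z; the east bank: 2S 0Z)
5. 2 zombies → the east bank.  (the west bank: 0S 0Z; the east bank: 2S 2Z)

5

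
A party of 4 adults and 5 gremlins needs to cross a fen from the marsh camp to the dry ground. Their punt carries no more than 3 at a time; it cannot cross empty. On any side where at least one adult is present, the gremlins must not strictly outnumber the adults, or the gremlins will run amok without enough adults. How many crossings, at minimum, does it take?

The gremlins already outnumber the adults at the marsh camp before anyone moves, so the starting position itself is disallowed.

impossible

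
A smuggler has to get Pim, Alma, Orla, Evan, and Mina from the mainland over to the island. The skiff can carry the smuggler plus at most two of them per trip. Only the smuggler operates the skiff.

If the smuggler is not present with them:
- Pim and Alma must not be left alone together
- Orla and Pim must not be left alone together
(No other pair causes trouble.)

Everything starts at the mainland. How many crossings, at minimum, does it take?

Counting alone: the smuggler can take at most 2 across per trip to the island, so moving all 5 needs at least 3 loaded trips out, with a return between consecutive ones — at least 5 crossings.
The plan below uses exactly 5 crossings, so it is optimal:
1. Smuggler goes to the island with Pim.  [the mainland: Alma, Evan, Mina, Orla | the island: Pim]
2. Smuggler goes back to the mainland alone.  [the mainland: Alma, Evan, Mina, Orla | the island: Pim]
3. Smuggler goes to the island with Evan and Mina.  [the mainland: Alma, Orla | the island: Evan, Mina, Pim]
4. Smuggler goes back to the mainland alone.  [the mainland: Alma, Orla | the island: Evan, Mina, Pim]
5. Smuggler goes to the island with Alma and Orla.  [the mainland: — | the island: Alma, Evan, Mina, Orla, Pim]

5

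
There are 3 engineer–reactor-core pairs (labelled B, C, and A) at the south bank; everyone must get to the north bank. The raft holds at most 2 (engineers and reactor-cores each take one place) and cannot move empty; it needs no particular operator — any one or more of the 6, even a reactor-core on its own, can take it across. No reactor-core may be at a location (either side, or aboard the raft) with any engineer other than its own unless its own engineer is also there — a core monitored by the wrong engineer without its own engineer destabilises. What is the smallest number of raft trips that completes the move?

11

Counting alone: each trip to the north bank takes at most 2 across and each return brings at least 1 back, so after t trips out (and t−1 returns) at most 2t − (t−1) of the 6 are across; that first reaches 6 at t = 5, so at least 9 crossings are needed.
The safety rule pushes this higher. Following every safe sequence of crossings, the most of the 6 that can be at the north bank as the raft arrives there on crossing 9 is 5 — never all 6.
So no plan with fewer than 11 crossings exists, and this one achieves 11:
1. engineer B and reactor-core B cross → the north bank.
2. engineer B crosses ← the south bank.
3. reactor-core A and reactor-core C cross → the north bank.
4. reactor-core B crosses ← the south bank.
5. engineer A and engineer C cross → the north bank.
6. engineer C and reactor-core C cross ← the south bank.
7. engineer B and engineer C cross → the north bank.
8. reactor-core A crosses ← the south bank.
9. reactor-core B and reactor-core C cross → the north bank.
10. engineer A crosses ← the south bank.
11. engineer A and reactor-core A cross → the north bank.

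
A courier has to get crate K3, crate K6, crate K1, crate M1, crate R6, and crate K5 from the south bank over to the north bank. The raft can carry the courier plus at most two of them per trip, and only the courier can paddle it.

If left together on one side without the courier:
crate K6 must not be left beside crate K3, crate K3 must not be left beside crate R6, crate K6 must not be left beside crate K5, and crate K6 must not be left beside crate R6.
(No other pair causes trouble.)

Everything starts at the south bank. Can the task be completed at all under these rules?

1. Courier goes to the north bank with crate K3 and crate K6.  [the south bank: crate K1, crate K5, crate M1, crate R6 | the north bank: crate K3, crate K6]
2. Courier goes back to the south bank with crate K3.  [the south bank: crate K1, crate K3, crate K5, crate M1, crate R6 | the north bank: crate K6]
3. Courier goes to the north bank with crate K1 and crate K3.  [the south bank: crate K5, crate M1, crate R6 | the north bank: crate K1, crate K3, crate K6]
4. Courier goes back to the south bank with crate K3.  [the south bank: crate K3, crate K5, crate M1, crate R6 | the north bank: crate K1, crate K6]
5. Courier goes to the north bank with crate K3 and crate M1.  [the south bank: crate K5, crate R6 | the north bank: crate K1, crate K3, crate K6, crate M1]
6. Courier goes back to the south bank with crate K3.  [the south bank: crate K3, crate K5, crate R6 | the north bank: crate K1, crate K6, crate M1]
7. Courier goes to the north bank with crate K3 and crate K5.  [the south bank: crate R6 | the north bank: crate K1, crate K3, crate K5, crate K6, crate M1]
8. Courier goes back to the south bank with crate K6.  [the south bank: crate K6, crate R6 | the north bank: crate K1, crate K3, crate K5, crate M1]
9. Courier goes to the north bank with crate K6 and crate R6.  [the south bank: — | the north bank: crate K1, crate K3, crate K5, crate K6, crate M1, crate R6]

Yes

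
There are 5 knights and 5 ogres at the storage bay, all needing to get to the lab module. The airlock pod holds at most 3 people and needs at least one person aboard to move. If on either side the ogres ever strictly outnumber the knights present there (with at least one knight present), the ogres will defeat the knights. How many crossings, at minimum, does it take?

11

Counting alone: each trip to the lab module takes at most 3 across and each return brings at least 1 back, so after t trips out (and t−1 returns) at most 3t − (t−1) of the 10 are across; that first reaches 10 at t = 5, so at least 9 crossings are needed.
The safety rule pushes this higher. Following every safe sequence of crossings, the most of the 10 that can be at the lab module as the airlock pod arrives there on crossing 9 is 9 — never all 10.
So no plan with fewer than 11 crossings exists, and this one achieves 11:
1. 2 ogres → the lab module.  (the storage bay: 5K 3O; the lab module: 0K 2O)
2. 1 ogre ← the storage bay.  (the storage bay: 5K 4O; the lab module: 0K 1O)
3. 3 ogres → the lab module.  (the storage bay: 5K 1O; the lab module: 0K 4O)
4. 1 ogre ← the storage bay.  (the storage bay: 5K 2O; the lab module: 0K 3O)
5. 3 knights → the lab module.  (the storage bay: 2K 2O; the lab module: 3K 3O)
6. 1 knight and 1 ogre ← the storage bay.  (the storage bay: 3K 3O; the lab module: 2K 2O)
7. 3 knights → the lab module.  (the storage bay: 0K 3O; the lab module: 5K 2O)
8. 1 ogre ← the storage bay.  (the storage bay: 0K 4O; the lab module: 5K 1O)
9. 2 ogres → the lab module.  (the storage bay: 0K 2O; the lab module: 5K 3O)
10. 1 ogre ← the storage bay.  (the storage bay: 0K 3O; the lab module: 5K 2O)
11. 3 ogres → the lab module.  (the storage bay: 0K 0O; the lab module: 5K 5O)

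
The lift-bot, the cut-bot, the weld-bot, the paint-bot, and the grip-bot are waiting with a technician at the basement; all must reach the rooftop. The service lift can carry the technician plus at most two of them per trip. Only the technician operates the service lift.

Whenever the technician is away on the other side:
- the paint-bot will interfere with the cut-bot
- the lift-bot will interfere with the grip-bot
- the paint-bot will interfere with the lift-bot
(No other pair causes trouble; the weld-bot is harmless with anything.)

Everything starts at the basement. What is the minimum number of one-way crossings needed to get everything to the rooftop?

5

Counting alone: the technician can take at most 2 across per trip to the rooftop, so moving all 5 needs at least 3 loaded trips out, with a return between consecutive ones — at least 5 crossings.
The plan below uses exactly 5 crossings, so it is optimal:
1. Technician goes to the rooftop with the cut-bot and the lift-bot.  [the basement: the grip-bot, the paint-bot, the weld-bot | the rooftop: the cut-bot, the lift-bot]
2. Technician goes back to the basement alone.  [the basement: the grip-bot, the paint-bot, the weld-bot | the rooftop: the cut-bot, the lift-bot]
3. Technician goes to the rooftop with the weld-bot.  [the basement: the grip-bot, the paint-bot | the rooftop: the cut-bot, the lift-bot, the weld-bot]
4. Technician goes back to the basement alone.  [the basement: the grip-bot, the paint-bot | the rooftop: the cut-bot, the lift-bot, the weld-bot]
5. Technician goes to the rooftop with the grip-bot and the paint-bot.  [the basement: — | the rooftop: the cut-bot, the grip-bot, the lift-bot, the paint-bot, the weld-bot]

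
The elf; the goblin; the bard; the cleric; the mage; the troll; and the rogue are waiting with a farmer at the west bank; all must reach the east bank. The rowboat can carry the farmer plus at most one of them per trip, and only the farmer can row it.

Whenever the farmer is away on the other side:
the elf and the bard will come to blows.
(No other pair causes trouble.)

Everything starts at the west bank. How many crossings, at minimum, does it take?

13

Counting alone: the farmer can take at most 1 across per trip to the east bank, so moving all 7 needs at least 7 loaded trips out, with a return between consecutive ones — at least 13 crossings.
The plan below uses exactly 13 crossings, so it is optimal:
1. Farmer goes to the east bank with the elf.
2. Farmer goes back to the west bank alone.
3. Farmer goes to the east bank with the goblin.
4. Farmer goes back to the west bank alone.
5. Farmer goes to the east bank with the cleric.
6. Farmer goes back to the west bank alone.
7. Farmer goes to the east bank with the mage.
8. Farmer goes back to the west bank alone.
9. Farmer goes to the east bank with the troll.
10. Farmer goes back to the west bank alone.
11. Farmer goes to the east bank with the rogue.
12. Farmer goes back to the west bank alone.
13. Farmer goes to the east bank with the bard.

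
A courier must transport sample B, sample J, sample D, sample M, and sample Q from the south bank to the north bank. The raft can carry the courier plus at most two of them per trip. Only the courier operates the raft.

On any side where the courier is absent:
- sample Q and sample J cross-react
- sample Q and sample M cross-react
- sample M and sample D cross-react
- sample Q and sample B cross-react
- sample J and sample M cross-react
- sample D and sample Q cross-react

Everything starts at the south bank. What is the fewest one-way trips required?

Counting alone: the courier can take at most 2 across per trip to the north bank, so moving all 5 needs at least 3 loaded trips out, with a return between consecutive ones — at least 5 crossings.
The safety rule pushes this higher. Following every safe sequence of crossings, the most of the 5 that can be at the north bank as the raft arrives there on crossing 5 is 4 — never all 5.
So no plan with fewer than 7 crossings exists, and this one achieves 7:
1. Courier goes to the north bank with sample M and sample Q.  [the south bank: sample B, sample D, sample J | the north bank: sample M, sample Q]
2. Courier goes back to the south bank with sample M.  [the south bank: sample B, sample D, sample J, sample M | the north bank: sample Q]
3. Courier goes to the north bank with sample B and sample M.  [the south bank: sample D, sample J | the north bank: sample B, sample M, sample Q]
4. Courier goes back to the south bank with sample Q.  [the south bank: sample D, sample J, sample Q | the north bank: sample B, sample M]
5. Courier goes to the north bank with sample D and sample J.  [the south bank: sample Q | the north bank: sample B, sample D, sample J, sample M]
6. Courier goes back to the south bank with sample M.  [the south bank: sample M, sample Q | the north bank: sample B, sample D, sample J]
7. Courier goes to the north bank with sample M and sample Q.  [the south bank: — | the north bank: sample B, sample D, sample J, sample M, sample Q]

7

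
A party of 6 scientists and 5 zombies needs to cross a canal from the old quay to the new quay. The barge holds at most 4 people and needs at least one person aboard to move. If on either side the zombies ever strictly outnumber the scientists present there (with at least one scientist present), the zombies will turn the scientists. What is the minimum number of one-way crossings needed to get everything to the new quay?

Counting alone: each trip to the new quay takes at most 4 across and each return brings at least 1 back, so after t trips out (and t−1 returns) at most 4t − (t−1) of the 11 are across; that first reaches 11 at t = 4, so at least 7 crossings are needed.
The plan below uses exactly 7 crossings, so it is optimal:
1. 2 zombies → the new quay.  (the old quay: 6S 3Z; the new quay: 0S 2Z)
2. 1 zombie ← the old quay.  (the old quay: 6S 4Z; the new quay: 0S 1Z)
3. 4 zombies → the new quay.  (the old quay: 6S 0Z; the new quay: 0S 5Z)
4. 1 zombie ← the old quay.  (the old quay: 6S 1Z; the new quay: 0S 4Z)
5. 4 scientists → the new quay.  (the old quay: 2S 1Z; the new quay: 4S 4Z)
6. 1 zombie ← the old quay.  (the old quay: 2S 2Z; the new quay: 4S 3Z)
7. 2 scientists and 2 zombies → the new quay.  (the old quay: 0S 0Z; the new quay: 6S 5Z)

7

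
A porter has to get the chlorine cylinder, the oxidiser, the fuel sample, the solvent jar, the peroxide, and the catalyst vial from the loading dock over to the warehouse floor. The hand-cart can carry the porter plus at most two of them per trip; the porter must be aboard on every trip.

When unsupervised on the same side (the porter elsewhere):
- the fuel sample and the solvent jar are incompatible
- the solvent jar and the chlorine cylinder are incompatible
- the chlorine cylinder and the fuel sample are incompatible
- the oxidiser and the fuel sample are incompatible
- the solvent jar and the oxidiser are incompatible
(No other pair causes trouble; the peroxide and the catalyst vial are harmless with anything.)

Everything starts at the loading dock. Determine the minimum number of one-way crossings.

Counting alone: the porter can take at most 2 across per trip to the warehouse floor, so moving all 6 needs at least 3 loaded trips out, with a return between consecutive ones — at least 5 crossings.
The safety rule pushes this higher. Following every safe sequence of crossings, the most of the 6 that can be at the warehouse floor as the hand-cart arrives there on crossings 5, 7 is 4, 5 respectively — never all 6.
So no plan with fewer than 9 crossings exists, and this one achieves 9:
1. Porter goes to the warehouse floor with the fuel sample and the solvent jar.  [the loading dock: the catalyst vial, the chlorine cylinder, the oxidiser, the peroxide | the warehouse floor: the fuel sample, the solvent jar]
2. Porter goes back to the loading dock with the fuel sample.  [the loading dock: the catalyst vial, the chlorine cylinder, the fuel sample, the oxidiser, the peroxide | the warehouse floor: the solvent jar]
3. Porter goes to the warehouse floor with the chlorine cylinder and the oxidiser.  [the loading dock: the catalyst vial, the fuel sample, the peroxide | the warehouse floor: the chlorine cylinder, the oxidiser, the solvent jar]
4. Porter goes back to the loading dock with the solvent jar.  [the loading dock: the catalyst vial, the fuel sample, the peroxide, the solvent jar | the warehouse floor: the chlorine cylinder, the oxidiser]
5. Porter goes to the warehouse floor with the fuel sample and the peroxide.  [the loading dock: the catalyst vial, the solvent jar | the warehouse floor: the chlorine cylinder, the fuel sample, the oxidiser, the peroxide]
6. Porter goes back to the loading dock with the fuel sample.  [the loading dock: the catalyst vial, the fuel sample, the solvent jar | the warehouse floor: the chlorine cylinder, the oxidiser, the peroxide]
7. Porter goes to the warehouse floor with the catalyst vial and the fuel sample.  [the loading dock: the solvent jar | the warehouse floor: the catalyst vial, the chlorine cylinder, the fuel sample, the oxidiser, the peroxide]
8. Porter goes back to the loading dock with the fuel sample.  [the loading dock: the fuel sample, the solvent jar | the warehouse floor: the catalyst vial, the chlorine cylinder, the oxidiser, the peroxide]
9. Porter goes to the warehouse floor with the fuel sample and the solvent jar.  [the loading dock: — | the warehouse floor: the catalyst vial, the chlorine cylinder, the fuel sample, the oxidiser, the peroxide, the solvent jar]

9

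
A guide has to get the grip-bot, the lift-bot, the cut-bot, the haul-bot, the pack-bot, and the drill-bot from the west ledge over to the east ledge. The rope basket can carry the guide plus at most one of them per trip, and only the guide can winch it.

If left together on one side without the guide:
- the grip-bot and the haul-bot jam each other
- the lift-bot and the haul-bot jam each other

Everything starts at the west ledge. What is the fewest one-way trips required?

Counting alone: the guide can take at most 1 across per trip to the east ledge, so moving all 6 needs at least 6 loaded trips out, with a return between consecutive ones — at least 11 crossings.
The safety rule pushes this higher. Following every safe sequence of crossings, the most of the 6 that can be at the east ledge as the rope basket arrives there on crossing 11 is 5 — never all 6.
So no plan with fewer than 13 crossings exists, and this one achieves 13:
1. Guide goes to the east ledge with the haul-bot.  [the west ledge: the cut-bot, the drill-bot, the grip-bot, the lift-bot, the pack-bot | the east ledge: the haul-bot]
2. Guide goes back to the west ledge alone.  [the west ledge: the cut-bot, the drill-bot, the grip-bot, the lift-bot, the pack-bot | the east ledge: the haul-bot]
3. Guide goes to the east ledge with the grip-bot.  [the west ledge: the cut-bot, the drill-bot, the lift-bot, the pack-bot | the east ledge: the grip-bot, the haul-bot]
4. Guide goes back to the west ledge with the haul-bot.  [the west ledge: the cut-bot, the drill-bot, the haul-bot, the lift-bot, the pack-bot | the east ledge: the grip-bot]
5. Guide goes to the east ledge with the lift-bot.  [the west ledge: the cut-bot, the drill-bot, the haul-bot, the pack-bot | the east ledge: the grip-bot, the lift-bot]
6. Guide goes back to the west ledge alone.  [the west ledge: the cut-bot, the drill-bot, the haul-bot, the pack-bot | the east ledge: the grip-bot, the lift-bot]
7. Guide goes to the east ledge with the cut-bot.  [the west ledge: the drill-bot, the haul-bot, the pack-bot | the east ledge: the cut-bot, the grip-bot, the lift-bot]
8. Guide goes back to the west ledge alone.  [the west ledge: the drill-bot, the haul-bot, the pack-bot | the east ledge: the cut-bot, the grip-bot, the lift-bot]
9. Guide goes to the east ledge with the pack-bot.  [the west ledge: the drill-bot, the haul-bot | the east ledge: the cut-bot, the grip-bot, the lift-bot, the pack-bot]
10. Guide goes back to the west ledge alone.  [the west ledge: the drill-bot, the haul-bot | the east ledge: the cut-bot, the grip-bot, the lift-bot, the pack-bot]
11. Guide goes to the east ledge with the drill-bot.  [the west ledge: the haul-bot | the east ledge: the cut-bot, the drill-bot, the grip-bot, the lift-bot, the pack-bot]
12. Guide goes back to the west ledge alone.  [the west ledge: the haul-bot | the east ledge: the cut-bot, the drill-bot, the grip-bot, the lift-bot, the pack-bot]
13. Guide goes to the east ledge with the haul-bot.  [the west ledge: — | the east ledge: the cut-bot, the drill-bot, the grip-bot, the haul-bot, the lift-bot, the pack-bot]

13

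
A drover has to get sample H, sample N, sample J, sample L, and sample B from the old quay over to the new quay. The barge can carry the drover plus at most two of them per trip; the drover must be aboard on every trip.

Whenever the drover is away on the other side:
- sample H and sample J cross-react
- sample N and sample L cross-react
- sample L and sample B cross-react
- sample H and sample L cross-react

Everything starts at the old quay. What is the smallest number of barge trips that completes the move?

5

Counting alone: the drover can take at most 2 across per trip to the new quay, so moving all 5 needs at least 3 loaded trips out, with a return between consecutive ones — at least 5 crossings.
The plan below uses exactly 5 crossings, so it is optimal:
1. Drover goes to the new quay with sample H and sample L.  [the old quay: sample B, sample J, sample N | the new quay: sample H, sample L]
2. Drover goes back to the old quay with sample L.  [the old quay: sample B, sample J, sample L, sample N | the new quay: sample H]
3. Drover goes to the new quay with sample B and sample N.  [the old quay: sample J, sample L | the new quay: sample B, sample H, sample N]
4. Drover goes back to the old quay alone.  [the old quay: sample J, sample L | the new quay: sample B, sample H, sample N]
5. Drover goes to the new quay with sample J and sample L.  [the old quay: — | the new quay: sample B, sample H, sample J, sample L, sample N]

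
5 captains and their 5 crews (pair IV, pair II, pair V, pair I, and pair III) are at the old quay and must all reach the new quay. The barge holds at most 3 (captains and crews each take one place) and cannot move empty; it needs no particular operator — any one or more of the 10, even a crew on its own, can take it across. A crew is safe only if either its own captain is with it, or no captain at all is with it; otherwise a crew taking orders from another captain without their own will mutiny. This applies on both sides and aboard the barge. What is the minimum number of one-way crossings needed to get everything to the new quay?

Counting alone: each trip to the new quay takes at most 3 across and each return brings at least 1 back, so after t trips out (and t−1 returns) at most 3t − (t−1) of the 10 are across; that first reaches 10 at t = 5, so at least 9 crossings are needed.
The safety rule pushes this higher. Following every safe sequence of crossings, the most of the 10 that can be at the new quay as the barge arrives there on crossing 9 is 9 — never all 10.
So no plan with fewer than 11 crossings exists, and this one achieves 11:
1. captain IV and crew IV cross → the new quay.
2. captain IV crosses ← the old quay.
3. crew I, crew II, and crew V cross → the new quay.
4. crew IV crosses ← the old quay.
5. captain I, captain II, and captain V cross → the new quay.
6. captain II and crew II cross ← the old quay.
7. captain II, captain III, and captain IV cross → the new quay.
8. crew V crosses ← the old quay.
9. crew II and crew IV cross → the new quay.
10. crew IV crosses ← the old quay.
11. crew III, crew IV, and crew V cross → the new quay.

11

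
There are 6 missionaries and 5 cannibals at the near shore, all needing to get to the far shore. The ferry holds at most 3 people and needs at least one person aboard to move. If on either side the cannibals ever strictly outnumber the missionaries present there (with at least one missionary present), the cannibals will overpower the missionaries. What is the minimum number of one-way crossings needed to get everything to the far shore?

Counting alone: each trip to the far shore takes at most 3 across and each return brings at least 1 back, so after t trips out (and t−1 returns) at most 3t − (t−1) of the 11 are across; that first reaches 11 at t = 5, so at least 9 crossings are needed.
The plan below uses exactly 9 crossings, so it is optimal:
1. 3 cannibals → the far shore.  (the near shore: 6M 2C; the far shore: 0M 3C)
2. 1 cannibal ← the near shore.  (the near shore: 6M 3C; the far shore: 0M 2C)
3. 3 missionaries → the far shore.  (the near shore: 3M 3C; the far shore: 3M 2C)
4. 1 missionary ← the near shore.  (the near shore: 4M 3C; the far shore: 2M 2C)
5. 2 missionaries and 1 cannibal → the far shore.  (the near shore: 2M 2C; the far shore: 4M 3C)
6. 1 missionary ← the near shore.  (the near shore: 3M 2C; the far shore: 3M 3C)
7. 2 missionaries and 1 cannibal → the far shore.  (the near shore: 1M 1C; the far shore: 5M 4C)
8. 1 missionary ← the near shore.  (the near shore: 2M 1C; the far shore: 4M 4C)
9. 2 missionaries and 1 cannibal → the far shore.  (the near shore: 0M 0C; the far shore: 6M 5C)

9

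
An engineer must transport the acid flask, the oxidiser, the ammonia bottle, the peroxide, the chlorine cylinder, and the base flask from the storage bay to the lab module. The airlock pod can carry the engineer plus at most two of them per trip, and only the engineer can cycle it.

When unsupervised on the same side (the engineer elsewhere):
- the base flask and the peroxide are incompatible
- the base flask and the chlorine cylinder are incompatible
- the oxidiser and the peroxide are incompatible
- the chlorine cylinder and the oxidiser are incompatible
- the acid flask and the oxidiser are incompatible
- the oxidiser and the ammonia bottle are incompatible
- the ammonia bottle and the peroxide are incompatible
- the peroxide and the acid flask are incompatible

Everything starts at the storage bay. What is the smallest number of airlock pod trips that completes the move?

impossible

Whatever the first load, the items left behind include a forbidden pair without the engineer. No opening move is safe, so no plan exists.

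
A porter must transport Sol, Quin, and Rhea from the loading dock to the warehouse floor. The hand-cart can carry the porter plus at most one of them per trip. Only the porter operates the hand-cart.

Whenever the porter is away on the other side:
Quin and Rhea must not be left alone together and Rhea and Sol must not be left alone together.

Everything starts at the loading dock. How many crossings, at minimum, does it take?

Counting alone: the porter can take at most 1 across per trip to the warehouse floor, so moving all 3 needs at least 3 loaded trips out, with a return between consecutive ones — at least 5 crossings.
The safety rule pushes this higher. Following every safe sequence of crossings, the most of the 3 that can be at the warehouse floor as the hand-cart arrives there on crossing 5 is 2 — never all 3.
So no plan with fewer than 7 crossings exists, and this one achieves 7:
1. Porter goes to the warehouse floor with Rhea.
2. Porter goes back to the loading dock alone.
3. Porter goes to the warehouse floor with Sol.
4. Porter goes back to the loading dock with Rhea.
5. Porter goes to the warehouse floor with Quin.
6. Porter goes back to the loading dock alone.
7. Porter goes to the warehouse floor with Rhea.

7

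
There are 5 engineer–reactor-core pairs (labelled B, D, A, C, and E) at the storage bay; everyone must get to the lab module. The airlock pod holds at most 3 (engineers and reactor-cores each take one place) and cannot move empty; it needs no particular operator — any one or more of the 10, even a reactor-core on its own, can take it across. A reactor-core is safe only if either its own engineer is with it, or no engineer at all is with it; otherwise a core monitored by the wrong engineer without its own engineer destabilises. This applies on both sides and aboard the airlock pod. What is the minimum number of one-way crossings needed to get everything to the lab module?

11

Counting alone: each trip to the lab module takes at most 3 across and each return brings at least 1 back, so after t trips out (and t−1 returns) at most 3t − (t−1) of the 10 are across; that first reaches 10 at t = 5, so at least 9 crossings are needed.
The safety rule pushes this higher. Following every safe sequence of crossings, the most of the 10 that can be at the lab module as the airlock pod arrives there on crossing 9 is 9 — never all 10.
So no plan with fewer than 11 crossings exists, and this one achieves 11:
1. engineer B and reactor-core B cross → the lab module.
2. engineer B crosses ← the storage bay.
3. reactor-core A, reactor-core C, and reactor-core D cross → the lab module.
4. reactor-core B crosses ← the storage bay.
5. engineer A, engineer C, and engineer D cross → the lab module.
6. engineer D and reactor-core D cross ← the storage bay.
7. engineer B, engineer D, and engineer E cross → the lab module.
8. reactor-core A crosses ← the storage bay.
9. reactor-core B and reactor-core D cross → the lab module.
10. reactor-core B crosses ← the storage bay.
11. reactor-core A, reactor-core B, and reactor-core E cross → the lab module.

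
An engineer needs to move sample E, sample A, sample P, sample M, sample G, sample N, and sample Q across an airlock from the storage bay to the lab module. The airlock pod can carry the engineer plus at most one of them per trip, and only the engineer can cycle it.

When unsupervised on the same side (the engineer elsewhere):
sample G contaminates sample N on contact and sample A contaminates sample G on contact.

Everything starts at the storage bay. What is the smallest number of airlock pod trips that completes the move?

Counting alone: the engineer can take at most 1 across per trip to the lab module, so moving all 7 needs at least 7 loaded trips out, with a return between consecutive ones — at least 13 crossings.
The safety rule pushes this higher. Following every safe sequence of crossings, the most of the 7 that can be at the lab module as the airlock pod arrives there on crossing 13 is 6 — never all 7.
So no plan with fewer than 15 crossings exists, and this one achieves 15:
1. Engineer goes to the lab module with sample G.
2. Engineer goes back to the storage bay alone.
3. Engineer goes to the lab module with sample E.
4. Engineer goes back to the storage bay alone.
5. Engineer goes to the lab module with sample A.
6. Engineer goes back to the storage bay with sample G.
7. Engineer goes to the lab module with sample N.
8. Engineer goes back to the storage bay alone.
9. Engineer goes to the lab module with sample P.
10. Engineer goes back to the storage bay alone.
11. Engineer goes to the lab module with sample M.
12. Engineer goes back to the storage bay alone.
13. Engineer goes to the lab module with sample Q.
14. Engineer goes back to the storage bay alone.
15. Engineer goes to the lab module with sample G.

15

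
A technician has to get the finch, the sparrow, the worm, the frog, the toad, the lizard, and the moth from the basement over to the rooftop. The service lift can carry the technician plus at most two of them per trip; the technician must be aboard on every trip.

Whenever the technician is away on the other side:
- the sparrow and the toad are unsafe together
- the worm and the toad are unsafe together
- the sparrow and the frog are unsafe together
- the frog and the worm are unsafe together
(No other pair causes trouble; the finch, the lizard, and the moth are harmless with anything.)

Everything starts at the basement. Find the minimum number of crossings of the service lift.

Counting alone: the technician can take at most 2 across per trip to the rooftop, so moving all 7 needs at least 4 loaded trips out, with a return between consecutive ones — at least 7 crossings.
The plan below uses exactly 7 crossings, so it is optimal:
1. Technician goes to the rooftop with the sparrow and the worm.  [the basement: the finch, the frog, the lizard, the moth, the toad | the rooftop: the sparrow, the worm]
2. Technician goes back to the basement alone.  [the basement: the finch, the frog, the lizard, the moth, the toad | the rooftop: the sparrow, the worm]
3. Technician goes to the rooftop with the finch.  [the basement: the frog, the lizard, the moth, the toad | the rooftop: the finch, the sparrow, the worm]
4. Technician goes back to the basement alone.  [the basement: the frog, the lizard, the moth, the toad | the rooftop: the finch, the sparrow, the worm]
5. Technician goes to the rooftop with the lizard and the moth.  [the basement: the frog, the toad | the rooftop: the finch, the lizard, the moth, the sparrow, the worm]
6. Technician goes back to the basement alone.  [the basement: the frog, the toad | the rooftop: the finch, the lizard, the moth, the sparrow, the worm]
7. Technician goes to the rooftop with the frog and the toad.  [the basement: — | the rooftop: the finch, the frog, the lizard, the moth, the sparrow, the toad, the worm]

7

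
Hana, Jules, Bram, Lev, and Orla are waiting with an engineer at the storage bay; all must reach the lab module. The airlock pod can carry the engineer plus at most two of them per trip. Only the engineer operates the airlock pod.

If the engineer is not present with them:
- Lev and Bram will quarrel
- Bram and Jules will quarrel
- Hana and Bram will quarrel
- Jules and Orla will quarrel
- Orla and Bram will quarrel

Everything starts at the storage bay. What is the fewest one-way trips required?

Counting alone: the engineer can take at most 2 across per trip to the lab module, so moving all 5 needs at least 3 loaded trips out, with a return between consecutive ones — at least 5 crossings.
The safety rule pushes this higher. Following every safe sequence of crossings, the most of the 5 that can be at the lab module as the airlock pod arrives there on crossing 5 is 4 — never all 5.
So no plan with fewer than 7 crossings exists, and this one achieves 7:
1. Engineer goes to the lab module with Bram and Jules.
2. Engineer goes back to the storage bay with Jules.
3. Engineer goes to the lab module with Hana and Jules.
4. Engineer goes back to the storage bay with Bram.
5. Engineer goes to the lab module with Bram and Lev.
6. Engineer goes back to the storage bay with Bram.
7. Engineer goes to the lab module with Bram and Orla.

7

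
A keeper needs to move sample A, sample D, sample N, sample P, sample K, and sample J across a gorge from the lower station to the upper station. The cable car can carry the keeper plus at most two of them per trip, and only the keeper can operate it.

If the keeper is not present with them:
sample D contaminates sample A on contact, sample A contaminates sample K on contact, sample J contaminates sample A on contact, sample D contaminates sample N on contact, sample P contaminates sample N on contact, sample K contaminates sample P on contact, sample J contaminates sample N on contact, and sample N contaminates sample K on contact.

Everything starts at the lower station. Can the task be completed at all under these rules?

Whatever the first load, the items left behind include a forbidden pair without the keeper. No opening move is safe, so no plan exists.

No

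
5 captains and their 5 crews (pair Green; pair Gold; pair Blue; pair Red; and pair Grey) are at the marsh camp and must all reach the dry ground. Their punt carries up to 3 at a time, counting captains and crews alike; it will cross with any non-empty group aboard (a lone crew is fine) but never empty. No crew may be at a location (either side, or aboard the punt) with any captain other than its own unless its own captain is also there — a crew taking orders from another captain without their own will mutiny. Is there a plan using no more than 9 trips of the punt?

Counting alone: each trip to the dry ground takes at most 3 across and each return brings at least 1 back, so after t trips out (and t−1 returns) at most 3t − (t−1) of the 10 are across; that first reaches 10 at t = 5, so at least 9 crossings are needed.
The safety rule pushes this higher. Following every safe sequence of crossings, the most of the 10 that can be at the dry ground as the punt arrives there on crossing 9 is 9 — never all 10.
So the move cannot be finished within 9 crossings. (The shortest complete plan takes 11:)
1. captain Green and crew Green cross → the dry ground.
2. captain Green crosses ← the marsh camp.
3. crew Blue, crew Gold, and crew Red cross → the dry ground.
4. crew Green crosses ← the marsh camp.
5. captain Blue, captain Gold, and captain Red cross → the dry ground.
6. captain Gold and crew Gold cross ← the marsh camp.
7. captain Gold, captain Green, and captain Grey cross → the dry ground.
8. crew Blue crosses ← the marsh camp.
9. crew Gold and crew Green cross → the dry ground.
10. crew Green crosses ← the marsh camp.
11. crew Blue, crew Green, and crew Grey cross → the dry ground.

No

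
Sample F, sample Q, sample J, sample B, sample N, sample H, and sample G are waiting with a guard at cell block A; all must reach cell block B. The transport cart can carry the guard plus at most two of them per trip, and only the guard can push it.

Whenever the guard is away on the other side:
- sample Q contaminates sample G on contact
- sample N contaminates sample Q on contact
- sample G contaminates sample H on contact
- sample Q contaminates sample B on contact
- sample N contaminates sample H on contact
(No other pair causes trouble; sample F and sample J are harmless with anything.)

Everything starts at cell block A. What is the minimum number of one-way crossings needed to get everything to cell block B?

Counting alone: the guard can take at most 2 across per trip to cell block B, so moving all 7 needs at least 4 loaded trips out, with a return between consecutive ones — at least 7 crossings.
The safety rule pushes this higher. Following every safe sequence of crossings, the most of the 7 that can be at cell block B as the transport cart arrives there on crossing 7 is 6 — never all 7.
So no plan with fewer than 9 crossings exists, and this one achieves 9:
1. Guard goes to cell block B with sample H and sample Q.
2. Guard goes back to cell block A alone.
3. Guard goes to cell block B with sample F.
4. Guard goes back to cell block A alone.
5. Guard goes to cell block B with sample B and sample J.
6. Guard goes back to cell block A with sample Q.
7. Guard goes to cell block B with sample G and sample N.
8. Guard goes back to cell block A with sample H.
9. Guard goes to cell block B with sample H and sample Q.

9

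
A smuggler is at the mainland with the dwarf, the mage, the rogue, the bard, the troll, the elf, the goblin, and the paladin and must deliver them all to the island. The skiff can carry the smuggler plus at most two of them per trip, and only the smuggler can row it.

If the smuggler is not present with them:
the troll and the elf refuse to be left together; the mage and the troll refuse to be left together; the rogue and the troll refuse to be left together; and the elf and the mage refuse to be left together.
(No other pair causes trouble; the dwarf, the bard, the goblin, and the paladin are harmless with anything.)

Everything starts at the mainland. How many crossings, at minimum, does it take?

13

Counting alone: the smuggler can take at most 2 across per trip to the island, so moving all 8 needs at least 4 loaded trips out, with a return between consecutive ones — at least 7 crossings.
The safety rule pushes this higher. Following every safe sequence of crossings, the most of the 8 that can be at the island as the skiff arrives there on crossings 7, 9, 11 is 5, 6, 7 respectively — never all 8.
So no plan with fewer than 13 crossings exists, and this one achieves 13:
1. Smuggler goes to the island with the mage and the troll.
2. Smuggler goes back to the mainland with the mage.
3. Smuggler goes to the island with the dwarf and the mage.
4. Smuggler goes back to the mainland with the mage.
5. Smuggler goes to the island with the mage and the rogue.
6. Smuggler goes back to the mainland with the troll.
7. Smuggler goes to the island with the bard and the troll.
8. Smuggler goes back to the mainland with the troll.
9. Smuggler goes to the island with the goblin and the troll.
10. Smuggler goes back to the mainland with the troll.
11. Smuggler goes to the island with the paladin and the troll.
12. Smuggler goes back to the mainland with the troll.
13. Smuggler goes to the island with the elf and the troll.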